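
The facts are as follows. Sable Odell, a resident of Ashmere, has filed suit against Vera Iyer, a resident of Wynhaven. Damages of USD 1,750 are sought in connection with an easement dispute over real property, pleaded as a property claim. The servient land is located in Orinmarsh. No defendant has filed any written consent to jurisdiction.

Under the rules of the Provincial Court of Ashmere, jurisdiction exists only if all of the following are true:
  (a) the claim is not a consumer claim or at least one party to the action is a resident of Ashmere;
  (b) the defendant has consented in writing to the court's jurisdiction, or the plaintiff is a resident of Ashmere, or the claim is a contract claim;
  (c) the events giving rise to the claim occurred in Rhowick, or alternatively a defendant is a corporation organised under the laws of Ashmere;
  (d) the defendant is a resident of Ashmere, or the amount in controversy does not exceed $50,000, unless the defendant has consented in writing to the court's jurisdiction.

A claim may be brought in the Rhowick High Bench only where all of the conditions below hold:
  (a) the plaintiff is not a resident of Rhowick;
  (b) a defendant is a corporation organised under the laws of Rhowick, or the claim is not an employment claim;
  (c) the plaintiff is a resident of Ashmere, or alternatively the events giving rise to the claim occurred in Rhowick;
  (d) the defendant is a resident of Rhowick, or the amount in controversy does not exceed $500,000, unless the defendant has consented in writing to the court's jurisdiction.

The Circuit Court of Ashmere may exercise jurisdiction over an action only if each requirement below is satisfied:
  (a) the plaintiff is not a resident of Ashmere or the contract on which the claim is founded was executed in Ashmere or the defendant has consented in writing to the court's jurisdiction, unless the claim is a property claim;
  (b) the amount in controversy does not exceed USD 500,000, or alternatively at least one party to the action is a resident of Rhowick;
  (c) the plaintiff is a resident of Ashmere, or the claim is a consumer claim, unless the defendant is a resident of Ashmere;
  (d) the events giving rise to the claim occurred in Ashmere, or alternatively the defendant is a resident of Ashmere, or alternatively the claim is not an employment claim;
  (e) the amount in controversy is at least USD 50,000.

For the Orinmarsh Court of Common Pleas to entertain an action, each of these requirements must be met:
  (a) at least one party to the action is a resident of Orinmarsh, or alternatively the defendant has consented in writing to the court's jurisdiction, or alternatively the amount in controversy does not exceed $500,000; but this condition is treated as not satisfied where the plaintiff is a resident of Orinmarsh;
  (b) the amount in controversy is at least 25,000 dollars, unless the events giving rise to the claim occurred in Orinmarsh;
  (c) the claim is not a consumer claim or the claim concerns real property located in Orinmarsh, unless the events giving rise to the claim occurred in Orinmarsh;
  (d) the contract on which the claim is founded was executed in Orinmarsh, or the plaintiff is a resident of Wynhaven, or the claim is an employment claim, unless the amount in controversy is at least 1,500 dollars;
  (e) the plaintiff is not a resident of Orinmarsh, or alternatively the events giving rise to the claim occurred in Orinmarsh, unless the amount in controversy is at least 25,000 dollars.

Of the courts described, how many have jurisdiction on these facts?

The Provincial Court of Ashmere:
  (a) The claim is a property claim, not a consumer claim, which satisfies one of the alternatives. Met.
  (b) The plaintiff resides in Ashmere — that alternative is enough. Met.
  (c) The operative events occurred in Orinmarsh, not Rhowick; no defendant is a corporation — every alternative fails. Condition not met.
  (d) The amount in controversy is $1,750, within the 50,000 dollars ceiling, so this disjunct is met. Met.
  → At least one condition fails; no jurisdiction.
The Rhowick High Bench:
  (a) The plaintiff resides in Ashmere, which is not Rhowick. Condition met.
  (b) The claim is a property claim, not an employment claim — that alternative is enough. Satisfied.
  (c) The plaintiff resides in Ashmere, so this disjunct is met. Condition met.
  (d) The amount in controversy is $1,750, within the $500,000 ceiling, which satisfies one of the alternatives. Met.
  → All conditions met; jurisdiction exists.
The Circuit Court of Ashmere:
  (a) The plaintiff resides in Ashmere; no contract (and hence no place of execution) is alleged; no such written consent has been filed — every alternative fails. The proviso rescues it, though: the claim is a property claim. Met.
  (b) The amount in controversy is $1,750, within the 500,000 dollars ceiling, so this disjunct is met. Met.
  (c) The plaintiff resides in Ashmere, so this disjunct is met. Satisfied.
  (d) The claim is a property claim, not an employment claim — that alternative is enough. Met.
  (e) The amount in controversy is $1,750, below the 50,000 dollars floor. Not satisfied.
  → At least one condition fails; no jurisdiction.
The Orinmarsh Court of Common Pleas:
  (a) The amount in controversy is $1,750, within the 500,000 dollars ceiling, which satisfies one of the alternatives. The exception is not triggered, since the plaintiff resides in Ashmere, not Orinmarsh. Met.
  (b) The amount in controversy is USD 1,750, below the USD 25,000 floor. However, the operative events occurred in Orinmarsh, so the 'unless' proviso supplies this condition. Condition met.
  (c) The claim is a property claim, not a consumer claim, which satisfies one of the alternatives. Satisfied.
  (d) No contract (and hence no place of execution) is alleged; the plaintiff resides in Ashmere, not Wynhaven; the claim is a property claim, not an employment claim — none of the alternatives is met. The proviso rescues it, though: the amount in controversy is USD 1,750, which meets the $1,500 floor. Condition met.
  (e) The plaintiff resides in Ashmere, which is not Orinmarsh, so one alternative holds. Satisfied.
  → The court has jurisdiction.
Courts with jurisdiction: the Rhowick High Bench, the Orinmarsh Court of Common Pleas — 2 in total.

2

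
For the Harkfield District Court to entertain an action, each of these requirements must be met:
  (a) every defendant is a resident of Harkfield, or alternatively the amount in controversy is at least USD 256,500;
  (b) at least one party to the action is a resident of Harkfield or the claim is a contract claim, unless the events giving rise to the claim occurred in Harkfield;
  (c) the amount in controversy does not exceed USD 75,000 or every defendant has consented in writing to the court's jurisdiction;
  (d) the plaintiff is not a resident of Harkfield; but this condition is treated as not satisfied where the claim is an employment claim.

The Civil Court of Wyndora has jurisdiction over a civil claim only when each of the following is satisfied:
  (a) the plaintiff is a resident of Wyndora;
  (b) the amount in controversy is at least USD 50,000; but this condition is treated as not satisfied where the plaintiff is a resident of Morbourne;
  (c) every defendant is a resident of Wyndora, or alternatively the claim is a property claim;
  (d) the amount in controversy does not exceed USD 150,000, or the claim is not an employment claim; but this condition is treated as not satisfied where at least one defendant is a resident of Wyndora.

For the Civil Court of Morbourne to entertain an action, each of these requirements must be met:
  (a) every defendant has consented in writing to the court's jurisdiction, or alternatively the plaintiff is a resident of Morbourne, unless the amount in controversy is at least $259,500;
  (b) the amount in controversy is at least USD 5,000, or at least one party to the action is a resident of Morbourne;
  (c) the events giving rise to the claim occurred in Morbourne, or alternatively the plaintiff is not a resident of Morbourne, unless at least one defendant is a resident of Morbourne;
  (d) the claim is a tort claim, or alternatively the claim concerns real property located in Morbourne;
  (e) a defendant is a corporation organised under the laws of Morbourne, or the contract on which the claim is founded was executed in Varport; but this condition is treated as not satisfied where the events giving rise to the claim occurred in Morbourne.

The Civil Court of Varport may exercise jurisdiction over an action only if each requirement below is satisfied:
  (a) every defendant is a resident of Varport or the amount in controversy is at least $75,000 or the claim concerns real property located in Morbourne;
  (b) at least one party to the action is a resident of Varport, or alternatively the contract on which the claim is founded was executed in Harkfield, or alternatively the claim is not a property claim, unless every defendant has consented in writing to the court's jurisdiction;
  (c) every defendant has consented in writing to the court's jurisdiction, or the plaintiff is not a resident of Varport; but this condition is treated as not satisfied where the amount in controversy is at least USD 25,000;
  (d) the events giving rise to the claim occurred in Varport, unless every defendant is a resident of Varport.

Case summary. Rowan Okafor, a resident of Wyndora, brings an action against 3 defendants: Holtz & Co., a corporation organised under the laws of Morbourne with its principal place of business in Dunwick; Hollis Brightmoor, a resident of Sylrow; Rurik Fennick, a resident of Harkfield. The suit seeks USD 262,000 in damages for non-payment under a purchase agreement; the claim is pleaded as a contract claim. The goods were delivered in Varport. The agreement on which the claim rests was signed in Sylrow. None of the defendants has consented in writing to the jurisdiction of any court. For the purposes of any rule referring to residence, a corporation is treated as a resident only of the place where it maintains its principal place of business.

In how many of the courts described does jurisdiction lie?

0

The Harkfield District Court:
  (a) The amount in controversy is USD 262,000, which meets the 256,500 dollars floor, so one alternative holds. Condition met.
  (b) Rurik Fennick resides in Harkfield, so one alternative holds. Satisfied.
  (c) The amount in controversy is $262,000, above the $75,000 ceiling; no such written consent has been filed — no alternative holds. Not satisfied.
  (d) The plaintiff resides in Wyndora, which is not Harkfield. And the carve-out is inapplicable — the claim is a contract claim, not an employment claim. Satisfied.
  → Not every requirement is met — no jurisdiction.
The Civil Court of Wyndora:
  (a) The plaintiff resides in Wyndora. Condition met.
  (b) The amount in controversy is 262,000 dollars, which meets the 50,000 dollars floor. The carve-out does not apply: the plaintiff resides in Wyndora, not Morbourne. Met.
  (c) The defendants reside as follows — Holtz & Co. in Dunwick, Hollis Brightmoor in Sylrow, Rurik Fennick in Harkfield — not all in Wyndora; the claim is a contract claim, not a property claim — none of the alternatives is met. Not satisfied.
  (d) The claim is a contract claim, not an employment claim — that alternative is enough. The carve-out does not apply: no defendant resides in Wyndora (they reside in Dunwick, Sylrow, Harkfield). Condition met.
  → Not every requirement is met — no jurisdiction.
The Civil Court of Morbourne:
  (a) No such written consent has been filed; the plaintiff resides in Wyndora, not Morbourne — none of the alternatives is met. But the amount in controversy is $262,000, which meets the USD 259,500 floor, and the 'unless' clause therefore excuses the requirement. Satisfied.
  (b) The amount in controversy is $262,000, which meets the USD 5,000 floor, which satisfies one of the alternatives. Satisfied.
  (c) The plaintiff resides in Wyndora, which is not Morbourne — that alternative is enough. Condition met.
  (d) The claim is a contract claim, not a tort claim; the claim does not concern real property — none of the alternatives is met. Condition not met.
  (e) Holtz & Co. is organised under the laws of Morbourne, so this disjunct is met. And the carve-out is inapplicable — the operative events occurred in Varport, not Morbourne. Satisfied.
  → No jurisdiction.
The Civil Court of Varport:
  (a) The amount in controversy is USD 262,000, which meets the 75,000 dollars floor, so this disjunct is met. Met.
  (b) The claim is a contract claim, not a property claim, so this disjunct is met. Condition met.
  (c) The plaintiff resides in Wyndora, which is not Varport, so this disjunct is met. But the amount in controversy is $262,000, which meets the $25,000 floor, triggering the carve-out and defeating this condition. Not met.
  (d) The operative events occurred in Varport. Satisfied.
  → No jurisdiction.
No court satisfies all of its conditions.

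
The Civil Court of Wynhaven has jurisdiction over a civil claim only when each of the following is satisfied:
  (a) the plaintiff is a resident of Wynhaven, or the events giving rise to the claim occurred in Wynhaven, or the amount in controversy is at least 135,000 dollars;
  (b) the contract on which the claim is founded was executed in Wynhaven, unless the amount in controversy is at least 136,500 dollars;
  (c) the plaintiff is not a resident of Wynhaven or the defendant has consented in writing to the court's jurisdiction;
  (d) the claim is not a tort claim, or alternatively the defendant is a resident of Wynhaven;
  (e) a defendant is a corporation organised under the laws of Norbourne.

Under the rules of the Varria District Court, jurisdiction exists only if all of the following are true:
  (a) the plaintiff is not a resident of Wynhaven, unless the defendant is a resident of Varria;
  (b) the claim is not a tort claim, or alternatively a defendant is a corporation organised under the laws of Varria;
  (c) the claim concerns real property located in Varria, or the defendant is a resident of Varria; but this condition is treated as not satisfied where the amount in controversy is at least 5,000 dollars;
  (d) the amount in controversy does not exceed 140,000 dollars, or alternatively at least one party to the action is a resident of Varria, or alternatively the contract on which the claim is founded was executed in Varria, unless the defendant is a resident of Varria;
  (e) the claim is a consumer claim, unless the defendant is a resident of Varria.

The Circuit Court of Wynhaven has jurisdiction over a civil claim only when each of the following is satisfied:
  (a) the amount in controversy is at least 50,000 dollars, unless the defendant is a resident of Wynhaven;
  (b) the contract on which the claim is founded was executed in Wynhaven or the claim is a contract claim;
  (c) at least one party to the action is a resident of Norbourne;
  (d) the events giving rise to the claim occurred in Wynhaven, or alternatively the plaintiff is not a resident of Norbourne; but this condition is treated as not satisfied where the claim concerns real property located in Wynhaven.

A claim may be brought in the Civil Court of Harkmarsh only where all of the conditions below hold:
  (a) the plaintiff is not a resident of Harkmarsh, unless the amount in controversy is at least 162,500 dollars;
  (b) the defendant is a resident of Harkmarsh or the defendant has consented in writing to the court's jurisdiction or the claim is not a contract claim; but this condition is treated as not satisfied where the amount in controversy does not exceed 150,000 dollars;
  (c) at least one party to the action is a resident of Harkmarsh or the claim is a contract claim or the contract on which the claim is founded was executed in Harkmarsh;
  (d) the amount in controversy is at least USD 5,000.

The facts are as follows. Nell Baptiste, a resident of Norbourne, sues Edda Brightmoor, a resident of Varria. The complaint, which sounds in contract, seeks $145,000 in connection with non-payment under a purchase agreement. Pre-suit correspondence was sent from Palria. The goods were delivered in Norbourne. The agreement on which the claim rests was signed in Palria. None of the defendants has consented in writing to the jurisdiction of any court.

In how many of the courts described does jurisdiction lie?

The Civil Court of Wynhaven:
  (a) The amount in controversy is $145,000, which meets the USD 135,000 floor — that alternative is enough. Met.
  (b) The contract was executed in Palria, not Wynhaven. The proviso rescues it, though: the amount in controversy is $145,000, which meets the USD 136,500 floor. Met.
  (c) The plaintiff resides in Norbourne, which is not Wynhaven, so one alternative holds. Satisfied.
  (d) The claim is a contract claim, not a tort claim — that alternative is enough. Satisfied.
  (e) No defendant is a corporation. Not satisfied.
  → No jurisdiction.
The Varria District Court:
  (a) The plaintiff resides in Norbourne, which is not Wynhaven. Satisfied.
  (b) The claim is a contract claim, not a tort claim, so this disjunct is met. Satisfied.
  (c) The defendant resides in Varria, so one alternative holds. But the carve-out bites: the amount in controversy is $145,000, which meets the $5,000 floor. Condition not met.
  (d) Edda Brightmoor resides in Varria — that alternative is enough. Condition met.
  (e) The claim is a contract claim, not a consumer claim. The proviso rescues it, though: the defendant resides in Varria. Met.
  → At least one condition fails; no jurisdiction.
The Circuit Court of Wynhaven:
  (a) The amount in controversy is USD 145,000, which meets the $50,000 floor. Satisfied.
  (b) The claim is a contract claim, so this disjunct is met. Condition met.
  (c) Nell Baptiste resides in Norbourne. Met.
  (d) The operative events occurred in Norbourne, not Wynhaven; the plaintiff resides in Norbourne — every alternative fails. Not satisfied.
  → At least one condition fails; no jurisdiction.
The Civil Court of Harkmarsh:
  (a) The plaintiff resides in Norbourne, which is not Harkmarsh. Met.
  (b) The defendant resides in Varria, not Harkmarsh; no such written consent has been filed; the claim is a contract claim — no alternative holds. Fails.
  (c) The claim is a contract claim, so this disjunct is met. Satisfied.
  (d) The amount in controversy is 145,000 dollars, which meets the $5,000 floor. Met.
  → The court lacks jurisdiction.
No court satisfies all of its conditions.

0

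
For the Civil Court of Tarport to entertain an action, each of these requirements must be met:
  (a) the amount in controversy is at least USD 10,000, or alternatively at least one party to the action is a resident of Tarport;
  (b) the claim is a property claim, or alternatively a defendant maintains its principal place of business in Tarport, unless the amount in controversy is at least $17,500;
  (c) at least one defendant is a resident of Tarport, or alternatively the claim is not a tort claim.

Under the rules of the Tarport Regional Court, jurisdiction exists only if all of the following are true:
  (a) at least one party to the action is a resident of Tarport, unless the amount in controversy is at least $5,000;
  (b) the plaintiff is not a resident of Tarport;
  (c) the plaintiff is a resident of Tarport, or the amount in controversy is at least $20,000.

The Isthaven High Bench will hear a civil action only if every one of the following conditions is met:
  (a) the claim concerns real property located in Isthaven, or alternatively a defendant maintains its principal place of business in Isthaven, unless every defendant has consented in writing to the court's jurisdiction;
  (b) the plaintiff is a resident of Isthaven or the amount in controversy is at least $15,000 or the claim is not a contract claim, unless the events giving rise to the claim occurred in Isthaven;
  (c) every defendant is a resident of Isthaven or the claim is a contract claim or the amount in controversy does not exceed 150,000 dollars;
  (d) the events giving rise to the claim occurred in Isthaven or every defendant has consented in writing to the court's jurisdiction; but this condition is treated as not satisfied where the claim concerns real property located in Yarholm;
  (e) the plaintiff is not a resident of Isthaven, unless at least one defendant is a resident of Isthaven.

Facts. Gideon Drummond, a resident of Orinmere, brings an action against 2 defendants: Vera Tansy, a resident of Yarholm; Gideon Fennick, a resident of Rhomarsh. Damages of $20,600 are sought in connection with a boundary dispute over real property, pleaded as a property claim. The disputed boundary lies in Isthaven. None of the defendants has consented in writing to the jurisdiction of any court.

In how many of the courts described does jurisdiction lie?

The Civil Court of Tarport:
  (a) The amount in controversy is 20,600 dollars, which meets the $10,000 floor, which satisfies one of the alternatives. Satisfied.
  (b) The claim is a property claim, so this disjunct is met. Satisfied.
  (c) The claim is a property claim, not a tort claim — that alternative is enough. Met.
  → All conditions met; jurisdiction exists.
The Tarport Regional Court:
  (a) No party resides in Tarport. But the amount in controversy is USD 20,600, which meets the USD 5,000 floor, and the 'unless' clause therefore excuses the requirement. Satisfied.
  (b) The plaintiff resides in Orinmere, which is not Tarport. Condition met.
  (c) The amount in controversy is $20,600, which meets the 20,000 dollars floor, so one alternative holds. Met.
  → Jurisdiction lies.
The Isthaven High Bench:
  (a) The property lies in Isthaven, which satisfies one of the alternatives. Condition met.
  (b) The amount in controversy is USD 20,600, which meets the $15,000 floor — that alternative is enough. Condition met.
  (c) The amount in controversy is USD 20,600, within the $150,000 ceiling, so this disjunct is met. Met.
  (d) The operative events occurred in Isthaven, so this disjunct is met. And the carve-out is inapplicable — the property lies in Isthaven, not Yarholm. Met.
  (e) The plaintiff resides in Orinmere, which is not Isthaven. Condition met.
  → The court has jurisdiction.
Courts with jurisdiction: the Civil Court of Tarport, the Tarport Regional Court, the Isthaven High Bench — 3 in total.

3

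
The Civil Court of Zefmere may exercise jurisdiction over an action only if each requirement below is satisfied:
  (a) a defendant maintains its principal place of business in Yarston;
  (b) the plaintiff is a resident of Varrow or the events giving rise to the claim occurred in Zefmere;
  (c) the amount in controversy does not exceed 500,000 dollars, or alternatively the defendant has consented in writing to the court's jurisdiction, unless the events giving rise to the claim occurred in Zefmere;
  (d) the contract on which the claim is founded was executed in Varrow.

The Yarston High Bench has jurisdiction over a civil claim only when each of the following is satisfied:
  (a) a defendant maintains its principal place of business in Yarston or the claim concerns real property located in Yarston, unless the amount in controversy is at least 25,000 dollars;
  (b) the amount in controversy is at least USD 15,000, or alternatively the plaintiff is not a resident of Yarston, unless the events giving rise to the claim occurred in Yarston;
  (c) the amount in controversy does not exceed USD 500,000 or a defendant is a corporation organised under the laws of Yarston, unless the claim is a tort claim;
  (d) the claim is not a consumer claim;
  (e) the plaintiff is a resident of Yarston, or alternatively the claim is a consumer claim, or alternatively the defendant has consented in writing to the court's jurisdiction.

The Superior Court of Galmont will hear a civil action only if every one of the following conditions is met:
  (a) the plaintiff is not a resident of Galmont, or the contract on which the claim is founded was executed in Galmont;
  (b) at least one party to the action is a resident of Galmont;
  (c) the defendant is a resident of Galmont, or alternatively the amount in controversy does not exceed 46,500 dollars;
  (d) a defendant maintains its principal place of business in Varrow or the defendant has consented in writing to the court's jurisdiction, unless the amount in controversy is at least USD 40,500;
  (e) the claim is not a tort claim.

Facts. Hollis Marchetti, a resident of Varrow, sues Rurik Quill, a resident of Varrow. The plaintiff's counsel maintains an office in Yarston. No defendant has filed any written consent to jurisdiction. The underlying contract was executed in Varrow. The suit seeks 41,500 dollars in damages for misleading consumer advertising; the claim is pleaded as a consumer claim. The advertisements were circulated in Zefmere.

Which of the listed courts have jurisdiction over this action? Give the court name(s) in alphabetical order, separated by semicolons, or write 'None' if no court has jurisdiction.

None

The Civil Court of Zefmere:
  (a) No defendant is a corporation. Condition not met.
  (b) The plaintiff resides in Varrow, which satisfies one of the alternatives. Met.
  (c) The amount in controversy is 41,500 dollars, within the $500,000 ceiling, so one alternative holds. Met.
  (d) The contract was executed in Varrow. Met.
  → Not every requirement is met — no jurisdiction.
The Yarston High Bench:
  (a) No defendant is a corporation; the claim does not concern real property — every alternative fails. However, the amount in controversy is 41,500 dollars, which meets the $25,000 floor, so the 'unless' proviso supplies this condition. Satisfied.
  (b) The amount in controversy is USD 41,500, which meets the USD 15,000 floor, so one alternative holds. Met.
  (c) The amount in controversy is 41,500 dollars, within the USD 500,000 ceiling, which satisfies one of the alternatives. Satisfied.
  (d) The claim is a consumer claim. Condition not met.
  (e) The claim is a consumer claim, so this disjunct is met. Condition met.
  → At least one condition fails; no jurisdiction.
The Superior Court of Galmont:
  (a) The plaintiff resides in Varrow, which is not Galmont, which satisfies one of the alternatives. Condition met.
  (b) No party resides in Galmont. Fails.
  (c) The amount in controversy is 41,500 dollars, within the USD 46,500 ceiling, which satisfies one of the alternatives. Met.
  (d) No defendant is a corporation; no such written consent has been filed — every alternative fails. The proviso rescues it, though: the amount in controversy is $41,500, which meets the USD 40,500 floor. Satisfied.
  (e) The claim is a consumer claim, not a tort claim. Condition met.
  → Not every requirement is met — no jurisdiction.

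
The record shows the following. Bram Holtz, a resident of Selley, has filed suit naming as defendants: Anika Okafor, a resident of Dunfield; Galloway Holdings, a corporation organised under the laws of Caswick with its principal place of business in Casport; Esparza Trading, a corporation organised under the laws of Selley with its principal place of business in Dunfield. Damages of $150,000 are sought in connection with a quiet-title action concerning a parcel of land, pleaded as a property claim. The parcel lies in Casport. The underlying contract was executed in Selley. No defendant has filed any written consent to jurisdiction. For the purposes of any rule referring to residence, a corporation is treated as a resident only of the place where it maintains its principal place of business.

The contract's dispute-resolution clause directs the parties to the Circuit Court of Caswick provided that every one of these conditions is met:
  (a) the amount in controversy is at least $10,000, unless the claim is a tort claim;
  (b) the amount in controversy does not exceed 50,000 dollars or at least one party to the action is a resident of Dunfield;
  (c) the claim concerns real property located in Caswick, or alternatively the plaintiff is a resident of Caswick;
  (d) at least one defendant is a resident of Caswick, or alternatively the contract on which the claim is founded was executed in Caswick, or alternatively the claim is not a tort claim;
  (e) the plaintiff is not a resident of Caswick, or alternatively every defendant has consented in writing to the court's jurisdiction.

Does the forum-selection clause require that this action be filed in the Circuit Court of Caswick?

The Circuit Court of Caswick:
  (a) The amount in controversy is USD 150,000, which meets the $10,000 floor. Condition met.
  (b) Anika Okafor resides in Dunfield — that alternative is enough. Condition met.
  (c) The property lies in Casport, not Caswick; the plaintiff resides in Selley, not Caswick — every alternative fails. Not met.
  (d) The claim is a property claim, not a tort claim, so this disjunct is met. Condition met.
  (e) The plaintiff resides in Selley, which is not Caswick, so this disjunct is met. Condition met.
  → The clause does not apply.

No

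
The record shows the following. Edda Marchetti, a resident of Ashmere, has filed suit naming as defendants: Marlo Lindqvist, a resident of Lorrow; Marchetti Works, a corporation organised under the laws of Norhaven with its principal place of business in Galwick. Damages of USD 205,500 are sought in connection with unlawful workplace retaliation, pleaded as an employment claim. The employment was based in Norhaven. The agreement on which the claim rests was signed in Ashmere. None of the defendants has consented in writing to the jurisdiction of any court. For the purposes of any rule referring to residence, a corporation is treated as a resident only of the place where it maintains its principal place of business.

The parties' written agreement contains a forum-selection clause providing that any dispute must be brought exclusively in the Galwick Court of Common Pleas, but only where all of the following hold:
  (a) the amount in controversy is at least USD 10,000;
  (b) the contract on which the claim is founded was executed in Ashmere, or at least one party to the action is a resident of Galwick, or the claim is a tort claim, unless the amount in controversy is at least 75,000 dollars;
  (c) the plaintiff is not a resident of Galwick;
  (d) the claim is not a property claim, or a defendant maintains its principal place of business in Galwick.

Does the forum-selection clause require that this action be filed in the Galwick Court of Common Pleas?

The Galwick Court of Common Pleas:
  (a) The amount in controversy is USD 205,500, which meets the $10,000 floor. Satisfied.
  (b) The contract was executed in Ashmere — that alternative is enough. Condition met.
  (c) The plaintiff resides in Ashmere, which is not Galwick. Satisfied.
  (d) The claim is an employment claim, not a property claim, which satisfies one of the alternatives. Condition met.
  → Forum clause is triggered.

Yes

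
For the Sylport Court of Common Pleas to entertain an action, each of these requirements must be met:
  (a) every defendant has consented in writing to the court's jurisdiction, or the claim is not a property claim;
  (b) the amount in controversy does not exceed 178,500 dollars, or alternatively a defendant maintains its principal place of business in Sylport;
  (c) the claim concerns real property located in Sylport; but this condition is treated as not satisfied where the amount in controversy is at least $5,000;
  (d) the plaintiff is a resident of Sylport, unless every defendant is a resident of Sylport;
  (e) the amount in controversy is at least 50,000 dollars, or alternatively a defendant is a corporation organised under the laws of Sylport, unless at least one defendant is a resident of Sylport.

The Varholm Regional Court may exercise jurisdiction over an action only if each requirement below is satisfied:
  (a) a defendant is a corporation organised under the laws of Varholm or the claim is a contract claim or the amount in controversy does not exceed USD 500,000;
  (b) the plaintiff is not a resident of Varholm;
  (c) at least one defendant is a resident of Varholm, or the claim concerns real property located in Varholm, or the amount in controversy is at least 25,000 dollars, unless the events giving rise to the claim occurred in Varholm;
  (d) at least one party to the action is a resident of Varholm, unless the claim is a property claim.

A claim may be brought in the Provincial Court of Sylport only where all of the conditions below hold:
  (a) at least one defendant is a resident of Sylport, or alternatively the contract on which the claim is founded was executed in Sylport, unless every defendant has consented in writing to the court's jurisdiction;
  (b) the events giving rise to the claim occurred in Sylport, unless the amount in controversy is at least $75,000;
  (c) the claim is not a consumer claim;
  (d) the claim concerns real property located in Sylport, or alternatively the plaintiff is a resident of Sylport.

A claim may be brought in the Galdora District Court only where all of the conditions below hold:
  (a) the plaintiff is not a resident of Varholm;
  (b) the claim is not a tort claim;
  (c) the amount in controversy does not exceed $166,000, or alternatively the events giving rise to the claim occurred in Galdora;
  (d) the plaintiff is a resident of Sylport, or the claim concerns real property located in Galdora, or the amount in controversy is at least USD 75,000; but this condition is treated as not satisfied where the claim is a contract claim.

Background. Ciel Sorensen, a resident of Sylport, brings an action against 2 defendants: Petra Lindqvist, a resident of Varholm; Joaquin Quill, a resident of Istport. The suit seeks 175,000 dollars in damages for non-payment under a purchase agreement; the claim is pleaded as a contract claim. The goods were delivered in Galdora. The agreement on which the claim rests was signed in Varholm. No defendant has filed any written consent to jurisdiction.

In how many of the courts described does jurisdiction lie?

The Sylport Court of Common Pleas:
  (a) The claim is a contract claim, not a property claim, so this disjunct is met. Condition met.
  (b) The amount in controversy is 175,000 dollars, within the $178,500 ceiling, so one alternative holds. Satisfied.
  (c) The claim does not concern real property. Fails.
  (d) The plaintiff resides in Sylport. Met.
  (e) The amount in controversy is 175,000 dollars, which meets the 50,000 dollars floor, which satisfies one of the alternatives. Met.
  → The court lacks jurisdiction.
The Varholm Regional Court:
  (a) The claim is a contract claim — that alternative is enough. Met.
  (b) The plaintiff resides in Sylport, which is not Varholm. Met.
  (c) Petra Lindqvist resides in Varholm, so this disjunct is met. Condition met.
  (d) Petra Lindqvist resides in Varholm. Met.
  → Every requirement is satisfied — jurisdiction.
The Provincial Court of Sylport:
  (a) No defendant resides in Sylport (they reside in Varholm, Istport); the contract was executed in Varholm, not Sylport — none of the alternatives is met. And no such written consent has been filed, so the proviso does not save it. Fails.
  (b) The operative events occurred in Galdora, not Sylport. But the amount in controversy is $175,000, which meets the USD 75,000 floor, and the 'unless' clause therefore excuses the requirement. Satisfied.
  (c) The claim is a contract claim, not a consumer claim. Met.
  (d) The plaintiff resides in Sylport, so this disjunct is met. Met.
  → No jurisdiction.
The Galdora District Court:
  (a) The plaintiff resides in Sylport, which is not Varholm. Condition met.
  (b) The claim is a contract claim, not a tort claim. Met.
  (c) The operative events occurred in Galdora — that alternative is enough. Met.
  (d) The plaintiff resides in Sylport, which satisfies one of the alternatives. But the claim is a contract claim, triggering the carve-out and defeating this condition. Condition not met.
  → Not every requirement is met — no jurisdiction.
Courts with jurisdiction: the Varholm Regional Court — 1 in total.

1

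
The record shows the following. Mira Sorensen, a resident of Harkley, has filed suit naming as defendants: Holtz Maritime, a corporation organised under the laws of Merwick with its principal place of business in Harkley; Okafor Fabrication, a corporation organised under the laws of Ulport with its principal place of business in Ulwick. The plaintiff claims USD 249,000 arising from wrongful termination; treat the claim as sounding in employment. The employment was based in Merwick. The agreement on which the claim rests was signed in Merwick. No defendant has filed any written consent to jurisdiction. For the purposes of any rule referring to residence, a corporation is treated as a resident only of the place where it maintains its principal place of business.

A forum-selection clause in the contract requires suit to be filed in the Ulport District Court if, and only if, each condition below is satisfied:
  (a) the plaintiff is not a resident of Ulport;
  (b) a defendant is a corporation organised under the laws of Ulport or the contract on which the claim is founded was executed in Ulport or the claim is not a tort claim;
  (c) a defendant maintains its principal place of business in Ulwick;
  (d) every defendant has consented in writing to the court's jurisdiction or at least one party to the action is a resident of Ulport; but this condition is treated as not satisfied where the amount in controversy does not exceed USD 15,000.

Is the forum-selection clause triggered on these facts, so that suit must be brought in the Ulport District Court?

No

The Ulport District Court:
  (a) The plaintiff resides in Harkley, which is not Ulport. Satisfied.
  (b) Okafor Fabrication is organised under the laws of Ulport, so one alternative holds. Condition met.
  (c) Okafor Fabrication has its principal place of business in Ulwick. Met.
  (d) No such written consent has been filed; no party resides in Ulport — none of the alternatives is met. Not met.
  → Forum clause is not triggered.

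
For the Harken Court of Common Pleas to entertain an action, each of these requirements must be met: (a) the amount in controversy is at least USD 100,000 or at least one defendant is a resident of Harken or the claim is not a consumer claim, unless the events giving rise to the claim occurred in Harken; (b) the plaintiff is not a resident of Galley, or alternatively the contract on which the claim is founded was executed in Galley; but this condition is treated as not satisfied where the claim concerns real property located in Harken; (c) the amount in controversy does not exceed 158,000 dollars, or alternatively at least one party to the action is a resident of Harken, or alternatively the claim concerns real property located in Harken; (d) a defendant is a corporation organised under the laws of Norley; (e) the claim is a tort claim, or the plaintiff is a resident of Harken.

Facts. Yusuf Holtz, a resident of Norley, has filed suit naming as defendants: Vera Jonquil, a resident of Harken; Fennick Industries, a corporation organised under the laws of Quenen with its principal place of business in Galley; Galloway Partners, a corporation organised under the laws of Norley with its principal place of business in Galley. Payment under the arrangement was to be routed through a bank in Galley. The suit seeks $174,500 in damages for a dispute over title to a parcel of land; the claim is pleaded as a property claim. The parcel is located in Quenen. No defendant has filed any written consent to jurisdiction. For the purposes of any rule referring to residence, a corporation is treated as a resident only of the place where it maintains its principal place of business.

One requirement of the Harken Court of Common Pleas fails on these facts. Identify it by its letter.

The Harken Court of Common Pleas:
  (a) The amount in controversy is 174,500 dollars, which meets the 100,000 dollars floor, so this disjunct is met. Satisfied.
  (b) The plaintiff resides in Norley, which is not Galley, so this disjunct is met. And the carve-out is inapplicable — the property lies in Quenen, not Harken. Condition met.
  (c) Vera Jonquil resides in Harken — that alternative is enough. Satisfied.
  (d) Galloway Partners is organised under the laws of Norley. Satisfied.
  (e) The claim is a property claim, not a tort claim; the plaintiff resides in Norley, not Harken — none of the alternatives is met. Condition not met.
Only condition (e) fails.

(e)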